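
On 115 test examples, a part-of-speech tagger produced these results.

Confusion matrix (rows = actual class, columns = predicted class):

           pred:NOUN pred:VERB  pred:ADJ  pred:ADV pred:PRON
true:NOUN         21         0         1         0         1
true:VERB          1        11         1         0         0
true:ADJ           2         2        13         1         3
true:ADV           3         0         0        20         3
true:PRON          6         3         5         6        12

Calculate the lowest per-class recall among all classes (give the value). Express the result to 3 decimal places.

Per-class recall (TP/(TP+FN)):
  NOUN: TP=21, FN=0+1+0+1=2 → 21/23 = 0.9130
  VERB: TP=11, FN=1+1+0+0=2 → 11/13 = 0.8462
  ADJ: TP=13, FN=2+2+1+3=8 → 13/21 = 0.6190
  ADV: TP=20, FN=3+0+0+3=6 → 20/26 = 0.7692
  PRON: TP=12, FN=6+3+5+6=20 → 12/32 = 0.3750
Lowest is class 'PRON' with recall = 0.375.

0.375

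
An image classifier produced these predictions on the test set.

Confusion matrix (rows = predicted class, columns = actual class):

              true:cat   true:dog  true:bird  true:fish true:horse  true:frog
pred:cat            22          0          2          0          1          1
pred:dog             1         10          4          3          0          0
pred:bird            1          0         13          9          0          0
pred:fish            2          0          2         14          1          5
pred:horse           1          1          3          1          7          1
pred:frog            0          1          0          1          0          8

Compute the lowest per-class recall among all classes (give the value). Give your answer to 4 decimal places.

Per-class recall (TP/(TP+FN)):
  cat: TP=22, FN=1+1+2+1+0=5 → 22/27 = 0.81481
  dog: TP=10, FN=0+0+0+1+1=2 → 10/12 = 0.83333
  bird: TP=13, FN=2+4+2+3+0=11 → 13/24 = 0.54167
  fish: TP=14, FN=0+3+9+1+1=14 → 14/28 = 0.50000
  horse: TP=7, FN=1+0+0+1+0=2 → 7/9 = 0.77778
  frog: TP=8, FN=1+0+0+5+1=7 → 8/15 = 0.53333
Lowest is class 'fish' with recall = 0.5000.

0.5000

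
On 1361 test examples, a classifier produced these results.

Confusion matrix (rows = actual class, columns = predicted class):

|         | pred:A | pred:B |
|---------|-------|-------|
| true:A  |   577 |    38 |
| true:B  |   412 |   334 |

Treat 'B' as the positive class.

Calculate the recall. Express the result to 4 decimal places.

Recall = TP/(TP+FN) = 334/(334+412) = 334/746 = 0.4477

0.4477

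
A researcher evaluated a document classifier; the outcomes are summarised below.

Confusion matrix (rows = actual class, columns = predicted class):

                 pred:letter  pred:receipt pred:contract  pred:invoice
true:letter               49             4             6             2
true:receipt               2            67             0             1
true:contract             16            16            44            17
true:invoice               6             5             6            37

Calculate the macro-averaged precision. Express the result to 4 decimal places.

Per-class precision (TP/(TP+FP)):
  letter: TP=49, FP=2+16+6=24 → 49/73 = 0.67123
  receipt: TP=67, FP=4+16+5=25 → 67/92 = 0.72826
  contract: TP=44, FP=6+0+6=12 → 44/56 = 0.78571
  invoice: TP=37, FP=2+1+17=20 → 37/57 = 0.64912
Macro-precision = mean = (0.67123 + 0.72826 + 0.78571 + 0.64912) / 4 = 0.7086

0.7086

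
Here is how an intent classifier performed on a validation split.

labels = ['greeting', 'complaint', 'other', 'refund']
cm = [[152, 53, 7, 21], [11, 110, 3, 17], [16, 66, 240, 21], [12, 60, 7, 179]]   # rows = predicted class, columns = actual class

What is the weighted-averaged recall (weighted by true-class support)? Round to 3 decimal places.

Per-class recall (TP/(TP+FN)):
  greeting: TP=152, FN=11+16+12=39 → 152/191 = 0.7958
  complaint: TP=110, FN=53+66+60=179 → 110/289 = 0.3806
  other: TP=240, FN=7+3+7=17 → 240/257 = 0.9339
  refund: TP=179, FN=21+17+21=59 → 179/238 = 0.7521
Weighted-recall = Σ (supportᵢ/N)·recallᵢ with N=975: (191/975)·0.7958 + (289/975)·0.3806 + (257/975)·0.9339 + (238/975)·0.7521 = 0.698

0.698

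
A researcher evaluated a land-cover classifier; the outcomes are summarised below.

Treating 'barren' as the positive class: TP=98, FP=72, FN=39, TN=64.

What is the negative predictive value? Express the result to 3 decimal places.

0.621

NPV = TN/(TN+FN) = 64/(64+39) = 0.621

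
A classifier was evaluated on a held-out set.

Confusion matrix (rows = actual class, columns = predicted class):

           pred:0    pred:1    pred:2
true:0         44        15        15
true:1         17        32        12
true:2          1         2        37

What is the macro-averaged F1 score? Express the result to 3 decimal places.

Per-class F1 score (2·TP/(2·TP+FP+FN)):
  0: TP=44, FP=17+1=18, FN=15+15=30 → 88/136 = 0.6471
  1: TP=32, FP=15+2=17, FN=17+12=29 → 64/110 = 0.5818
  2: TP=37, FP=15+12=27, FN=1+2=3 → 74/104 = 0.7115
Macro-F1 score = mean = (0.6471 + 0.5818 + 0.7115) / 3 = 0.647

0.647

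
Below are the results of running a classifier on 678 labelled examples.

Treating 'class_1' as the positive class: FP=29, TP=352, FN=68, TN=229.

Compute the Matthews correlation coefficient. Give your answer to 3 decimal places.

0.710

MCC = (TP·TN − FP·FN) / √((TP+FP)(TP+FN)(TN+FP)(TN+FN))
Numerator = 352·229 − 29·68 = 78636
Denominator = √(381·420·258·297) = √12261692520 = 110732.5269
MCC = 78636 / 110732.5269 = 0.710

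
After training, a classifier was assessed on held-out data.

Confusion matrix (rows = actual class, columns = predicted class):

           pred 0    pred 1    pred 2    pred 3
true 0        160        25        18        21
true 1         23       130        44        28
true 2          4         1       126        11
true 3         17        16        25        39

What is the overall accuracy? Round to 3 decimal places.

0.661

Accuracy = trace / total = (160+130+126+39=455) / 688 = 455/688 = 0.661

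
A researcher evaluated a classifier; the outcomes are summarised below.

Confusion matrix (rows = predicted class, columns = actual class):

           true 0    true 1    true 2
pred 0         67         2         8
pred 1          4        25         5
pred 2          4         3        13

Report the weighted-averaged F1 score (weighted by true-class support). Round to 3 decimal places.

Per-class F1 score (2·TP/(2·TP+FP+FN)):
  0: TP=67, FP=2+8=10, FN=4+4=8 → 134/152 = 0.8816
  1: TP=25, FP=4+5=9, FN=2+3=5 → 50/64 = 0.7813
  2: TP=13, FP=4+3=7, FN=8+5=13 → 26/46 = 0.5652
Weighted-F1 score = Σ (supportᵢ/N)·F1 scoreᵢ with N=131: (75/131)·0.8816 + (30/131)·0.7813 + (26/131)·0.5652 = 0.796

0.796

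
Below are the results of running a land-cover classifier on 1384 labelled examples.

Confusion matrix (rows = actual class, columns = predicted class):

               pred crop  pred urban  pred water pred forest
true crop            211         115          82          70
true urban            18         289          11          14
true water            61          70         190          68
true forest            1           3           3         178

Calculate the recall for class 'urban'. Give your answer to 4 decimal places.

0.8705

Treat 'urban' as positive and all other classes as negative.
recall = TP/(TP+FN).
urban: TP=289, FN=18+11+14=43 → 289/332 = 0.87048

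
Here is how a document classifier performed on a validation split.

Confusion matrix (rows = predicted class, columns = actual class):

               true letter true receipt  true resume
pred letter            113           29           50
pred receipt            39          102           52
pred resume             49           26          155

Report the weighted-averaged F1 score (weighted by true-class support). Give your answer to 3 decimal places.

Per-class F1 score (2·TP/(2·TP+FP+FN)):
  letter: TP=113, FP=29+50=79, FN=39+49=88 → 226/393 = 0.5751
  receipt: TP=102, FP=39+52=91, FN=29+26=55 → 204/350 = 0.5829
  resume: TP=155, FP=49+26=75, FN=50+52=102 → 310/487 = 0.6366
Weighted-F1 score = Σ (supportᵢ/N)·F1 scoreᵢ with N=615: (201/615)·0.5751 + (157/615)·0.5829 + (257/615)·0.6366 = 0.603

0.603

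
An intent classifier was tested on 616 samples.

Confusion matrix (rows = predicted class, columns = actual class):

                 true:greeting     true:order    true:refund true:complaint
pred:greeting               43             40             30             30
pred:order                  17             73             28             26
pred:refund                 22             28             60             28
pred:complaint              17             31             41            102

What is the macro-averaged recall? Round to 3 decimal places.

0.446

Per-class recall (TP/(TP+FN)):
  greeting: TP=43, FN=17+22+17=56 → 43/99 = 0.4343
  order: TP=73, FN=40+28+31=99 → 73/172 = 0.4244
  refund: TP=60, FN=30+28+41=99 → 60/159 = 0.3774
  complaint: TP=102, FN=30+26+28=84 → 102/186 = 0.5484
Macro-recall = mean = (0.4343 + 0.4244 + 0.3774 + 0.5484) / 4 = 0.446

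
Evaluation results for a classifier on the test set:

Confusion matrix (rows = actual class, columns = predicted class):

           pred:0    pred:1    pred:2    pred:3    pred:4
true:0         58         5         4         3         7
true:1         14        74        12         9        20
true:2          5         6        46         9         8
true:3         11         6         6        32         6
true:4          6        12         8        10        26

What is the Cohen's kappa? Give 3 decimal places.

0.475

Observed agreement pₒ = trace/N = 236/403 = 0.5856
Expected agreement pₑ = Σ (rowᵢ·colᵢ)/N² = (77·94 + 129·103 + 74·76 + 61·63 + 62·67)/403² = 0.2102
κ = (pₒ − pₑ)/(1 − pₑ) = (0.5856 − 0.2102)/(1 − 0.2102) = 0.475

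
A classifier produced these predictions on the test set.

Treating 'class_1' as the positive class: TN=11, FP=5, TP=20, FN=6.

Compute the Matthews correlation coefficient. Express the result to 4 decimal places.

MCC = (TP·TN − FP·FN) / √((TP+FP)(TP+FN)(TN+FP)(TN+FN))
Numerator = 20·11 − 5·6 = 190
Denominator = √(25·26·16·17) = √176800 = 420.4759
MCC = 190 / 420.4759 = 0.4519

0.4519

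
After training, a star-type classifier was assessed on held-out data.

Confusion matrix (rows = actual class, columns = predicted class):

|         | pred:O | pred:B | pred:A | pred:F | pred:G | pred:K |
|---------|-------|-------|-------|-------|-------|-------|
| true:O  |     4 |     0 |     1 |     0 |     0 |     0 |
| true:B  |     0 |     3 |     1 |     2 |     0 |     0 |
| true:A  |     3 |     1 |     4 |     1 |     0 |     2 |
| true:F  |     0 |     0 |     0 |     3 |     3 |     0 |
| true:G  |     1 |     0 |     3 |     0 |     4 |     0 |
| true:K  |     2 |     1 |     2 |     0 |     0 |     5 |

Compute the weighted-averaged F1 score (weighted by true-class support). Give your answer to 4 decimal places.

Per-class F1 score (2·TP/(2·TP+FP+FN)):
  O: TP=4, FP=0+3+0+1+2=6, FN=0+1+0+0+0=1 → 8/15 = 0.53333
  B: TP=3, FP=0+1+0+0+1=2, FN=0+1+2+0+0=3 → 6/11 = 0.54545
  A: TP=4, FP=1+1+0+3+2=7, FN=3+1+1+0+2=7 → 8/22 = 0.36364
  F: TP=3, FP=0+2+1+0+0=3, FN=0+0+0+3+0=3 → 6/12 = 0.50000
  G: TP=4, FP=0+0+0+3+0=3, FN=1+0+3+0+0=4 → 8/15 = 0.53333
  K: TP=5, FP=0+0+2+0+0=2, FN=2+1+2+0+0=5 → 10/17 = 0.58824
Weighted-F1 score = Σ (supportᵢ/N)·F1 scoreᵢ with N=46: (5/46)·0.53333 + (6/46)·0.54545 + (11/46)·0.36364 + (6/46)·0.50000 + (8/46)·0.53333 + (10/46)·0.58824 = 0.5019

0.5019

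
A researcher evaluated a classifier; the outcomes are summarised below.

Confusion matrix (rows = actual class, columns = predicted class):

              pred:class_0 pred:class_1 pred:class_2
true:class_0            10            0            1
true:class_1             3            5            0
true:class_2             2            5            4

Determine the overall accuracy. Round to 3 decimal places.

0.633

Accuracy = trace / total = (10+5+4=19) / 30 = 19/30 = 0.633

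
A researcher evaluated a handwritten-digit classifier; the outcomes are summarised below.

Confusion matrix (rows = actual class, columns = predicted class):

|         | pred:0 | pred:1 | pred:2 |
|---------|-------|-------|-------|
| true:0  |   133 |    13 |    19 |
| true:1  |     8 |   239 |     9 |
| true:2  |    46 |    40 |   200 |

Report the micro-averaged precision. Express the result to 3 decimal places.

0.809

Micro-averaging pools counts across classes: ΣTP=572, ΣFP=135, ΣFN=135.
Micro-precision = TP/(TP+FP) on pooled counts = 0.809 (equals overall accuracy in single-label multiclass).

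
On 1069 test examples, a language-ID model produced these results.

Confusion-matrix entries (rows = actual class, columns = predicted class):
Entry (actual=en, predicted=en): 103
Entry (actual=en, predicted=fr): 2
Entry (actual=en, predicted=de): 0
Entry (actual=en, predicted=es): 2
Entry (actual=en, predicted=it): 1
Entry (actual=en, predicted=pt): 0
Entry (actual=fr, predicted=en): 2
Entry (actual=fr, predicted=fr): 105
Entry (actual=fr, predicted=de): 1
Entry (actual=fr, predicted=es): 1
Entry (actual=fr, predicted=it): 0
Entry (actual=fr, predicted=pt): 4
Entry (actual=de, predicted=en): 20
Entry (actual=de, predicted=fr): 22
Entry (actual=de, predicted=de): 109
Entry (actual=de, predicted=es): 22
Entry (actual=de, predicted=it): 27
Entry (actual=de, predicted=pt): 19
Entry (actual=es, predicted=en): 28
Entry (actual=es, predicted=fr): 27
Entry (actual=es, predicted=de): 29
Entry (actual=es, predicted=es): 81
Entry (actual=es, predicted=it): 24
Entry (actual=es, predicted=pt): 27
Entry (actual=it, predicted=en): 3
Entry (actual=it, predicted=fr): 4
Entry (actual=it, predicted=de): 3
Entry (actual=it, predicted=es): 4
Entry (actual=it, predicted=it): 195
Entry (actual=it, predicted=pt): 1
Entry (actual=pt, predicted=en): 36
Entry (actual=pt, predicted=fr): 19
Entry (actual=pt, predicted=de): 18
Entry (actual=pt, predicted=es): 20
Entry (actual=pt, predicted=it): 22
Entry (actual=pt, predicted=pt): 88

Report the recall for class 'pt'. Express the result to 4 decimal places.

0.4335

recall = TP/(TP+FN).
pt: TP=88, FN=36+19+18+20+22=115 → 88/203 = 0.43350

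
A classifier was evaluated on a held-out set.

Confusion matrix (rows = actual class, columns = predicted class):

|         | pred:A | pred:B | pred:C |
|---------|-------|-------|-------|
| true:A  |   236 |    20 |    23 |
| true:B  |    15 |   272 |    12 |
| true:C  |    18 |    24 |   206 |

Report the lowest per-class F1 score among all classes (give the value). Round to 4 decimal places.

Per-class F1 score (2·TP/(2·TP+FP+FN)):
  A: TP=236, FP=15+18=33, FN=20+23=43 → 472/548 = 0.86131
  B: TP=272, FP=20+24=44, FN=15+12=27 → 544/615 = 0.88455
  C: TP=206, FP=23+12=35, FN=18+24=42 → 412/489 = 0.84254
Lowest is class 'C' with F1 score = 0.8425.

0.8425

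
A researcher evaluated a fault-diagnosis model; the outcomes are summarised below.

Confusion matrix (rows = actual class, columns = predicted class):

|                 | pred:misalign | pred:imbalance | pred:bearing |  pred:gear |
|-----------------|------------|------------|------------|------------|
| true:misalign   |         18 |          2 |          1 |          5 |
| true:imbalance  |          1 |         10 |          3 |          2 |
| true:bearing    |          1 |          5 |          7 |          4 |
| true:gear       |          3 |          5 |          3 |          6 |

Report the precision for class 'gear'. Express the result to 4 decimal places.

0.3529

One-vs-rest for 'gear': TP = diagonal; FP = other classes predicted 'gear'; FN = 'gear' predicted as other.
precision = TP/(TP+FP).
gear: TP=6, FP=5+2+4=11 → 6/17 = 0.35294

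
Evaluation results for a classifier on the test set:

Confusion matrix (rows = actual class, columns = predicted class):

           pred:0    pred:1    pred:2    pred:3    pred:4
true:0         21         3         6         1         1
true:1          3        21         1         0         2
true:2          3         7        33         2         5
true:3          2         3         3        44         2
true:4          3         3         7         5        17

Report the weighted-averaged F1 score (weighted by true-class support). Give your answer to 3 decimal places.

0.686

Per-class F1 score (2·TP/(2·TP+FP+FN)):
  0: TP=21, FP=3+3+2+3=11, FN=3+6+1+1=11 → 42/64 = 0.6563
  1: TP=21, FP=3+7+3+3=16, FN=3+1+0+2=6 → 42/64 = 0.6563
  2: TP=33, FP=6+1+3+7=17, FN=3+7+2+5=17 → 66/100 = 0.6600
  3: TP=44, FP=1+0+2+5=8, FN=2+3+3+2=10 → 88/106 = 0.8302
  4: TP=17, FP=1+2+5+2=10, FN=3+3+7+5=18 → 34/62 = 0.5484
Weighted-F1 score = Σ (supportᵢ/N)·F1 scoreᵢ with N=198: (32/198)·0.6563 + (27/198)·0.6563 + (50/198)·0.6600 + (54/198)·0.8302 + (35/198)·0.5484 = 0.686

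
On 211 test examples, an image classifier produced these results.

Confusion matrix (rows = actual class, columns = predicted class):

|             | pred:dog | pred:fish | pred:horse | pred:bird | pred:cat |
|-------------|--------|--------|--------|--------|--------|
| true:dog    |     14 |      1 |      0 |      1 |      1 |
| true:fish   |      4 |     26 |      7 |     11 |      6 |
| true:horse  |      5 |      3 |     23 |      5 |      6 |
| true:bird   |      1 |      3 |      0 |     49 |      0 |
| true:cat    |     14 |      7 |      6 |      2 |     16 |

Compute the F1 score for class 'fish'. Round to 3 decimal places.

Take TP from the diagonal, FP from the rest of the 'fish' prediction marginal, FN from the rest of the 'fish' actual marginal.
F1 score = 2·TP/(2·TP+FP+FN).
fish: TP=26, FP=1+3+3+7=14, FN=4+7+11+6=28 → 52/94 = 0.5532

0.553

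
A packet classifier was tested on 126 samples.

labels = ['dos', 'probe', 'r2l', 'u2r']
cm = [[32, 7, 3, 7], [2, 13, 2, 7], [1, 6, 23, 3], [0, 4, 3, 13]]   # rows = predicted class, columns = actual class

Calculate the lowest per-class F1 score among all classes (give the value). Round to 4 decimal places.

0.4815

Per-class F1 score (2·TP/(2·TP+FP+FN)):
  dos: TP=32, FP=7+3+7=17, FN=2+1+0=3 → 64/84 = 0.76190
  probe: TP=13, FP=2+2+7=11, FN=7+6+4=17 → 26/54 = 0.48148
  r2l: TP=23, FP=1+6+3=10, FN=3+2+3=8 → 46/64 = 0.71875
  u2r: TP=13, FP=0+4+3=7, FN=7+7+3=17 → 26/50 = 0.52000
Lowest is class 'probe' with F1 score = 0.4815.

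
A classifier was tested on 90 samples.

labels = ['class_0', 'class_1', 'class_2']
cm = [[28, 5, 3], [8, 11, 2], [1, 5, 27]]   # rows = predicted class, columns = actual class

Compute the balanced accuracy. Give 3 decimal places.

Balanced accuracy = mean of per-class recall.
  class_0: recall = 28/37 = 0.7568
  class_1: recall = 11/21 = 0.5238
  class_2: recall = 27/32 = 0.8438
Mean = (0.7568 + 0.5238 + 0.8438) / 3 = 0.708

0.708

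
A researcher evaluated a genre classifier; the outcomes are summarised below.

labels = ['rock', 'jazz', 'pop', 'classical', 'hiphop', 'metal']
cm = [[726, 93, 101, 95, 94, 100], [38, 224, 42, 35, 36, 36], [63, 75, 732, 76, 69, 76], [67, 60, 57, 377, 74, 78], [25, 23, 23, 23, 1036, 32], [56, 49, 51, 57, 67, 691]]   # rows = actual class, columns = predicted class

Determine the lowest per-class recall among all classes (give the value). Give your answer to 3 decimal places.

0.529

Per-class recall (TP/(TP+FN)):
  rock: TP=726, FN=93+101+95+94+100=483 → 726/1209 = 0.6005
  jazz: TP=224, FN=38+42+35+36+36=187 → 224/411 = 0.5450
  pop: TP=732, FN=63+75+76+69+76=359 → 732/1091 = 0.6709
  classical: TP=377, FN=67+60+57+74+78=336 → 377/713 = 0.5288
  hiphop: TP=1036, FN=25+23+23+23+32=126 → 1036/1162 = 0.8916
  metal: TP=691, FN=56+49+51+57+67=280 → 691/971 = 0.7116
Lowest is class 'classical' with recall = 0.529.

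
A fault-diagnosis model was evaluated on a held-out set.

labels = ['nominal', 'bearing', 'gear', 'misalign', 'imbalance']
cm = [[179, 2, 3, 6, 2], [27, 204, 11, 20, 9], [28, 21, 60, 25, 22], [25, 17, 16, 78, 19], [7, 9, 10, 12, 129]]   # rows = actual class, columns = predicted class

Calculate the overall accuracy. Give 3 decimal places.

0.691

Accuracy = trace / total = (179+204+60+78+129=650) / 941 = 650/941 = 0.691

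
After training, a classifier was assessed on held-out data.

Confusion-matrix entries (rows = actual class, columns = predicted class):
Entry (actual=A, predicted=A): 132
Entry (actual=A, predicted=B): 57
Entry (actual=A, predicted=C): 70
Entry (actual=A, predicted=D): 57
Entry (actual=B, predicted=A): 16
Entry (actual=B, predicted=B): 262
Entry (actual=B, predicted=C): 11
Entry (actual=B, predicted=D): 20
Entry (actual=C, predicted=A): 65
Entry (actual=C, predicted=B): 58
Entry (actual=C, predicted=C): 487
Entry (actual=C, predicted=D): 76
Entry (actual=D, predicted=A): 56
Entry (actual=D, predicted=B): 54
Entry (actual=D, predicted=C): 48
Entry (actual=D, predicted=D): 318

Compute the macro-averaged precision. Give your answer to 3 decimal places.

Per-class precision (TP/(TP+FP)):
  A: TP=132, FP=16+65+56=137 → 132/269 = 0.4907
  B: TP=262, FP=57+58+54=169 → 262/431 = 0.6079
  C: TP=487, FP=70+11+48=129 → 487/616 = 0.7906
  D: TP=318, FP=57+20+76=153 → 318/471 = 0.6752
Macro-precision = mean = (0.4907 + 0.6079 + 0.7906 + 0.6752) / 4 = 0.641

0.641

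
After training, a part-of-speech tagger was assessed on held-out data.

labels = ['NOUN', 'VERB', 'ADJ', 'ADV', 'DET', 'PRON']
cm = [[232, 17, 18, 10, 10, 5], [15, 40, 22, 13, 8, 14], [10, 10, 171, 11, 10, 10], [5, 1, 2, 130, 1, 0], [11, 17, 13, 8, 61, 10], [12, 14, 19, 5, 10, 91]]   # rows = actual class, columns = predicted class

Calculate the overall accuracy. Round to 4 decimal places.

0.6998

Accuracy = trace / total = (232+40+171+130+61+91=725) / 1036 = 725/1036 = 0.6998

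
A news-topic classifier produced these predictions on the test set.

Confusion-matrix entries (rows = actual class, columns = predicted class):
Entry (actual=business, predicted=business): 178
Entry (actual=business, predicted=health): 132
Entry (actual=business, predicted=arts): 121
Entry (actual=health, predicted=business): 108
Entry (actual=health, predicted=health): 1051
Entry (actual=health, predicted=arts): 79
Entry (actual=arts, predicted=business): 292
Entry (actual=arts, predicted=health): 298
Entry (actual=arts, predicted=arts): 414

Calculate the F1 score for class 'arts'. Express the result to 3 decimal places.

0.512

Treat 'arts' as positive and all other classes as negative.
F1 score = 2·TP/(2·TP+FP+FN).
arts: TP=414, FP=121+79=200, FN=292+298=590 → 828/1618 = 0.5117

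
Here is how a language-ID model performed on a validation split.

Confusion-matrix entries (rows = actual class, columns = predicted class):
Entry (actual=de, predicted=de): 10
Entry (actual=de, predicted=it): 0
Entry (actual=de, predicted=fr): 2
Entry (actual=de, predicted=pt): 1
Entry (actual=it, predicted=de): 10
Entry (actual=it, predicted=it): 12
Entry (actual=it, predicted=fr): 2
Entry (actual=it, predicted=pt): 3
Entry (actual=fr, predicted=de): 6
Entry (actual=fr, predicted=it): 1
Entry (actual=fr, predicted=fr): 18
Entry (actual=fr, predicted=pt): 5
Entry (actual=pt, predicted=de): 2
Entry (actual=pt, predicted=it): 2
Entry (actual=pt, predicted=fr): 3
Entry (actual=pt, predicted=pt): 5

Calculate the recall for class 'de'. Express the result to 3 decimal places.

One-vs-rest for 'de': TP = diagonal; FP = other classes predicted 'de'; FN = 'de' predicted as other.
recall = TP/(TP+FN).
de: TP=10, FN=0+2+1=3 → 10/13 = 0.7692

0.769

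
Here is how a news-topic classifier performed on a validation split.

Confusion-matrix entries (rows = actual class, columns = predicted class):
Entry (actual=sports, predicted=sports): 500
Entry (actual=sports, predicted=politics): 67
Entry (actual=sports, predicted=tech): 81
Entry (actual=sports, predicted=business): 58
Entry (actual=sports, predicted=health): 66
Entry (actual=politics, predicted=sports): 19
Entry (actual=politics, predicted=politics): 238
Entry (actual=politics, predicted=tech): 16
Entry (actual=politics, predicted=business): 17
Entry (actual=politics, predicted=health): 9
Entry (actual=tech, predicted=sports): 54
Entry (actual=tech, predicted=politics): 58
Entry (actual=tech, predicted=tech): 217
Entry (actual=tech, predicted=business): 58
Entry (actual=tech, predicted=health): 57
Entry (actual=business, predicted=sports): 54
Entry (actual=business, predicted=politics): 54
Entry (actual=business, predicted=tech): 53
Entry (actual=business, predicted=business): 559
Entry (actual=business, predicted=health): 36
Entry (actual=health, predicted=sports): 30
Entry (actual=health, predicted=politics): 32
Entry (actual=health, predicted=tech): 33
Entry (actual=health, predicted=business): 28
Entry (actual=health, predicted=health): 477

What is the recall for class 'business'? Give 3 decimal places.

Treat 'business' as positive and all other classes as negative.
recall = TP/(TP+FN).
business: TP=559, FN=54+54+53+36=197 → 559/756 = 0.7394

0.739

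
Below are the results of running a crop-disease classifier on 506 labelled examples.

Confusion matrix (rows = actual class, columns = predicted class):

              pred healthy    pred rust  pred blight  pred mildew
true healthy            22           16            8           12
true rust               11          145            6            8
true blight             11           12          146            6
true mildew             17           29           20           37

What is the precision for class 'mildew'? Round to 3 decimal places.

precision = TP/(TP+FP).
mildew: TP=37, FP=12+8+6=26 → 37/63 = 0.5873

0.587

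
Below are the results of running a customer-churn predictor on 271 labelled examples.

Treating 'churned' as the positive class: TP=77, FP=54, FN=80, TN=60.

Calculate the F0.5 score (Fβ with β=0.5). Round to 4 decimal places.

Fβ = (1+β²)·TP / ((1+β²)·TP + β²·FN + FP), with β²=1/4
= 1.25·77 / (1.25·77 + 0.25·80 + 54) = 0.5653

0.5653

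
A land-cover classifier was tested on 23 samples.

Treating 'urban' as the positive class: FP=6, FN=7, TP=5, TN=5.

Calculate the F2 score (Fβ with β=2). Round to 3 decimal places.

Fβ = (1+β²)·TP / ((1+β²)·TP + β²·FN + FP), with β²=4
= 5·5 / (5·5 + 4·7 + 6) = 0.424

0.424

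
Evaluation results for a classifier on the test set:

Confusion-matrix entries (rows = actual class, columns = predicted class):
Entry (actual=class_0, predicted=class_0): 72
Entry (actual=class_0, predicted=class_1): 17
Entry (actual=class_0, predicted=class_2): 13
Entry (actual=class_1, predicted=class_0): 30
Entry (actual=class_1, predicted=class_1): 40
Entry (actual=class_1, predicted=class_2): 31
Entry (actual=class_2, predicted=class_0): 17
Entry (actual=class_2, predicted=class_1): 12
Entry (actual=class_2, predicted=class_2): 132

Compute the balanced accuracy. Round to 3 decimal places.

0.641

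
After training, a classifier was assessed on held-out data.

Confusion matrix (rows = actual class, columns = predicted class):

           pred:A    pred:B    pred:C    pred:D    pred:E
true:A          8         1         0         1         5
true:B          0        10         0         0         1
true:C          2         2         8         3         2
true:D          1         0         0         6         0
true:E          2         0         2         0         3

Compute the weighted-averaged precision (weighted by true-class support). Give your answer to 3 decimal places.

0.656

Per-class precision (TP/(TP+FP)):
  A: TP=8, FP=0+2+1+2=5 → 8/13 = 0.6154
  B: TP=10, FP=1+2+0+0=3 → 10/13 = 0.7692
  C: TP=8, FP=0+0+0+2=2 → 8/10 = 0.8000
  D: TP=6, FP=1+0+3+0=4 → 6/10 = 0.6000
  E: TP=3, FP=5+1+2+0=8 → 3/11 = 0.2727
Weighted-precision = Σ (supportᵢ/N)·precisionᵢ with N=57: (15/57)·0.6154 + (11/57)·0.7692 + (17/57)·0.8000 + (7/57)·0.6000 + (7/57)·0.2727 = 0.656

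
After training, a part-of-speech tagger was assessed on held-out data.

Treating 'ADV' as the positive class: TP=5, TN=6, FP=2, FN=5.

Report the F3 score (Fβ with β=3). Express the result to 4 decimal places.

Fβ = (1+β²)·TP / ((1+β²)·TP + β²·FN + FP), with β²=9
= 10·5 / (10·5 + 9·5 + 2) = 0.5155

0.5155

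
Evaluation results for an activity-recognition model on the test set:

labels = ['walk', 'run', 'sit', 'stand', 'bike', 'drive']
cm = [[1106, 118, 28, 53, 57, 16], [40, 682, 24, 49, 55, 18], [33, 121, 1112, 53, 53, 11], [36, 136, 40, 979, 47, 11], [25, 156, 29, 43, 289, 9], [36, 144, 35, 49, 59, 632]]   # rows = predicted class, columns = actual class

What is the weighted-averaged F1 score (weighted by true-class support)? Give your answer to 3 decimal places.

0.745

Per-class F1 score (2·TP/(2·TP+FP+FN)):
  walk: TP=1106, FP=118+28+53+57+16=272, FN=40+33+36+25+36=170 → 2212/2654 = 0.8335
  run: TP=682, FP=40+24+49+55+18=186, FN=118+121+136+156+144=675 → 1364/2225 = 0.6130
  sit: TP=1112, FP=33+121+53+53+11=271, FN=28+24+40+29+35=156 → 2224/2651 = 0.8389
  stand: TP=979, FP=36+136+40+47+11=270, FN=53+49+53+43+49=247 → 1958/2475 = 0.7911
  bike: TP=289, FP=25+156+29+43+9=262, FN=57+55+53+47+59=271 → 578/1111 = 0.5203
  drive: TP=632, FP=36+144+35+49+59=323, FN=16+18+11+11+9=65 → 1264/1652 = 0.7651
Weighted-F1 score = Σ (supportᵢ/N)·F1 scoreᵢ with N=6384: (1276/6384)·0.8335 + (1357/6384)·0.6130 + (1268/6384)·0.8389 + (1226/6384)·0.7911 + (560/6384)·0.5203 + (697/6384)·0.7651 = 0.745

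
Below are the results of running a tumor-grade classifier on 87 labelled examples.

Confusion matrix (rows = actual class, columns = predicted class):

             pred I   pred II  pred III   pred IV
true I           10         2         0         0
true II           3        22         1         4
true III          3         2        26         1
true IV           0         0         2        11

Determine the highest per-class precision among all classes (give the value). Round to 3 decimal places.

0.897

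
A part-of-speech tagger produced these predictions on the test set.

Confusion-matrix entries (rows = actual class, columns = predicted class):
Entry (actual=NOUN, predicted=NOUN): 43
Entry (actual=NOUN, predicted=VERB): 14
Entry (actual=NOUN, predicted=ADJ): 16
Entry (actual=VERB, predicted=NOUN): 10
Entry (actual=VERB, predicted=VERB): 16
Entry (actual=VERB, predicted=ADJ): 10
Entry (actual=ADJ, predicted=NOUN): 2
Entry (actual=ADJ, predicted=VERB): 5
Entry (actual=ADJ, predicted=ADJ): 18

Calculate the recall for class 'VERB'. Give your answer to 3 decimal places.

Treat 'VERB' as positive and all other classes as negative.
recall = TP/(TP+FN).
VERB: TP=16, FN=10+10=20 → 16/36 = 0.4444

0.444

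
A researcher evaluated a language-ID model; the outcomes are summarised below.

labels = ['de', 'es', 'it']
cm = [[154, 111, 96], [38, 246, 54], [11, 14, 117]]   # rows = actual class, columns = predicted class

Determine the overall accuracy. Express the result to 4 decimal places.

0.6147

Accuracy = trace / total = (154+246+117=517) / 841 = 517/841 = 0.6147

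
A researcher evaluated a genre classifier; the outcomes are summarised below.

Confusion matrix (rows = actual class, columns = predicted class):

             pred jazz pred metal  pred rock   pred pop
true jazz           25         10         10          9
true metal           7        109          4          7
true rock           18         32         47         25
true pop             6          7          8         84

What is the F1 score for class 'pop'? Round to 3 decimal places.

0.730

One-vs-rest for 'pop': TP = diagonal; FP = other classes predicted 'pop'; FN = 'pop' predicted as other.
F1 score = 2·TP/(2·TP+FP+FN).
pop: TP=84, FP=9+7+25=41, FN=6+7+8=21 → 168/230 = 0.7304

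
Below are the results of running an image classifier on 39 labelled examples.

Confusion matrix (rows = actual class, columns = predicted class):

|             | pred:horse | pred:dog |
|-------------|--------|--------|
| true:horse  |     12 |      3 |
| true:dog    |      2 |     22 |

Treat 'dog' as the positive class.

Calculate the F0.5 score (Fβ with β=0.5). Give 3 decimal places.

0.887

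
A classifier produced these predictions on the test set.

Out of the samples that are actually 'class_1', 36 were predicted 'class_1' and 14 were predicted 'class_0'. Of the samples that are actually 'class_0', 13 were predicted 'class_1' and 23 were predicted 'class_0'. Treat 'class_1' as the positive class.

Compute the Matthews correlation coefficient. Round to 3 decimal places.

MCC = (TP·TN − FP·FN) / √((TP+FP)(TP+FN)(TN+FP)(TN+FN))
Numerator = 36·23 − 13·14 = 646
Denominator = √(49·50·36·37) = √3263400 = 1806.4883
MCC = 646 / 1806.4883 = 0.358

0.358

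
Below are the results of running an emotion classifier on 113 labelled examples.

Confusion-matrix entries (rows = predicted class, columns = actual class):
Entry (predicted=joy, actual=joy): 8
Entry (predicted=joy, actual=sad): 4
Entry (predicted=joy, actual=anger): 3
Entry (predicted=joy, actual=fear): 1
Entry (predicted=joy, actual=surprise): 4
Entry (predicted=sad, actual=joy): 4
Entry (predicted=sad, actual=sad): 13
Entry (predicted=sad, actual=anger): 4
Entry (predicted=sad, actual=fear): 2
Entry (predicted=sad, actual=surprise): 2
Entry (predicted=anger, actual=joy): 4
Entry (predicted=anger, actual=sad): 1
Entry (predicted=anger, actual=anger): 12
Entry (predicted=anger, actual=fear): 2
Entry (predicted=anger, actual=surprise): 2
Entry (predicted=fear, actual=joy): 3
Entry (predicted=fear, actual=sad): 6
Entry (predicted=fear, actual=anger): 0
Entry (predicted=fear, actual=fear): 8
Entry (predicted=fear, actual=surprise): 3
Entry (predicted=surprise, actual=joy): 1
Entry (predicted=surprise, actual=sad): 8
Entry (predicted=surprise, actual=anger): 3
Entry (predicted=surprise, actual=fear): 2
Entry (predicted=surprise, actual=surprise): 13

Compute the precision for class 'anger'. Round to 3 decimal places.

0.571

precision = TP/(TP+FP).
anger: TP=12, FP=4+1+2+2=9 → 12/21 = 0.5714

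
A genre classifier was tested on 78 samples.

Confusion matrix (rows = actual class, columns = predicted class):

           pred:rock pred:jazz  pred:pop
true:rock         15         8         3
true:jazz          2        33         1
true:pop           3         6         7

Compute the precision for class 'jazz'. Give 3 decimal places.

One-vs-rest for 'jazz': TP = diagonal; FP = other classes predicted 'jazz'; FN = 'jazz' predicted as other.
precision = TP/(TP+FP).
jazz: TP=33, FP=8+6=14 → 33/47 = 0.7021

0.702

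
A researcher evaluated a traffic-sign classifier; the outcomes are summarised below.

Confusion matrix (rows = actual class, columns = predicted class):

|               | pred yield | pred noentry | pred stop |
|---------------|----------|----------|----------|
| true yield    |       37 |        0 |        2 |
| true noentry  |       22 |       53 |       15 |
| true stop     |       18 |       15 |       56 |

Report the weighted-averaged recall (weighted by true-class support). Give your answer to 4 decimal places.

0.6697

Per-class recall (TP/(TP+FN)):
  yield: TP=37, FN=0+2=2 → 37/39 = 0.94872
  noentry: TP=53, FN=22+15=37 → 53/90 = 0.58889
  stop: TP=56, FN=18+15=33 → 56/89 = 0.62921
Weighted-recall = Σ (supportᵢ/N)·recallᵢ with N=218: (39/218)·0.94872 + (90/218)·0.58889 + (89/218)·0.62921 = 0.6697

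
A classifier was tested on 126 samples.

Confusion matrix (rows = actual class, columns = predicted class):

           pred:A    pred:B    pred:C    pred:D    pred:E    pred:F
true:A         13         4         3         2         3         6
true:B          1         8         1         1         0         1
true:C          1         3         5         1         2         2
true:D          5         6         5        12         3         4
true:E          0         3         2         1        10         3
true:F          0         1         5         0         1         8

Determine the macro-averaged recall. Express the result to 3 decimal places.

0.474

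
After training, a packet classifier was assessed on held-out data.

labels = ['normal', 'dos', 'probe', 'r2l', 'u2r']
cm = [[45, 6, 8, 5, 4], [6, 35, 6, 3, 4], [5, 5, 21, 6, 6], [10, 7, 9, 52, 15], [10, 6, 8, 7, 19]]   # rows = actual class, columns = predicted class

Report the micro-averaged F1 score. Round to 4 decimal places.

0.5584

Micro-averaging pools counts across classes: ΣTP=172, ΣFP=136, ΣFN=136.
Micro-F1 score = 2·TP/(2·TP+FP+FN) on pooled counts = 0.5584 (equals overall accuracy in single-label multiclass).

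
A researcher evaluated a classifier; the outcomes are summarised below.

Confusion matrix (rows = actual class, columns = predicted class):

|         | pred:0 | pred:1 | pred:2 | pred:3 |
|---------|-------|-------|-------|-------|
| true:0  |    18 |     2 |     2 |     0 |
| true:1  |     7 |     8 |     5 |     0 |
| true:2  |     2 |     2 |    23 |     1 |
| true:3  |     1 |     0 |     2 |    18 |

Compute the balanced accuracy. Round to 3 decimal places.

0.724

Balanced accuracy = mean of per-class recall.
  0: recall = 18/22 = 0.8182
  1: recall = 8/20 = 0.4000
  2: recall = 23/28 = 0.8214
  3: recall = 18/21 = 0.8571
Mean = (0.8182 + 0.4000 + 0.8214 + 0.8571) / 4 = 0.724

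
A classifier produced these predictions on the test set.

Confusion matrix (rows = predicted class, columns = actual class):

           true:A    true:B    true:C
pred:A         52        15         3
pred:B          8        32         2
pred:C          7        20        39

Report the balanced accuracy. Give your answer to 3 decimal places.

Balanced accuracy = mean of per-class recall.
  A: recall = 52/67 = 0.7761
  B: recall = 32/67 = 0.4776
  C: recall = 39/44 = 0.8864
Mean = (0.7761 + 0.4776 + 0.8864) / 3 = 0.713

0.713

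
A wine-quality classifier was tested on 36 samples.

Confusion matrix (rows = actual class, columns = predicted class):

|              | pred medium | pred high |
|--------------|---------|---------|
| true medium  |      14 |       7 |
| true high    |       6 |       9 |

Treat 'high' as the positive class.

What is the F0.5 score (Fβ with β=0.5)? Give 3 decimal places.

0.570

Fβ = (1+β²)·TP / ((1+β²)·TP + β²·FN + FP), with β²=1/4
= 1.25·9 / (1.25·9 + 0.25·6 + 7) = 0.570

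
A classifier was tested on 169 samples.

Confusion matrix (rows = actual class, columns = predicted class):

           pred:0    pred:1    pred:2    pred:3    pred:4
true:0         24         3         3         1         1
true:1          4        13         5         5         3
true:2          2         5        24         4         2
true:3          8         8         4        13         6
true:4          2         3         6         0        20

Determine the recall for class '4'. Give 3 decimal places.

Treat '4' as positive and all other classes as negative.
recall = TP/(TP+FN).
4: TP=20, FN=2+3+6+0=11 → 20/31 = 0.6452

0.645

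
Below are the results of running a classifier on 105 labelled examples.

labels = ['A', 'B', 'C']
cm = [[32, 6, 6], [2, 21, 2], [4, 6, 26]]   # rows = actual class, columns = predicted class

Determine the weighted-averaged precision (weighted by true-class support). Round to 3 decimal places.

Per-class precision (TP/(TP+FP)):
  A: TP=32, FP=2+4=6 → 32/38 = 0.8421
  B: TP=21, FP=6+6=12 → 21/33 = 0.6364
  C: TP=26, FP=6+2=8 → 26/34 = 0.7647
Weighted-precision = Σ (supportᵢ/N)·precisionᵢ with N=105: (44/105)·0.8421 + (25/105)·0.6364 + (36/105)·0.7647 = 0.767

0.767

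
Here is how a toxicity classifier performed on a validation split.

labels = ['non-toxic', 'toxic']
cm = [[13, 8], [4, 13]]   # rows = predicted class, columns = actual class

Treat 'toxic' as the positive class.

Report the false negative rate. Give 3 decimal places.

FNR = FN/(FN+TP) = 8/(8+13) = 0.381

0.381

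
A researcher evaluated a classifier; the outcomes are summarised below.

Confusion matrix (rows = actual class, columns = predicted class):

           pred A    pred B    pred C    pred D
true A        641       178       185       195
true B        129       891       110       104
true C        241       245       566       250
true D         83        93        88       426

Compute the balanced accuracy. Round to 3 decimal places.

0.577

Balanced accuracy = mean of per-class recall.
  A: recall = 641/1199 = 0.5346
  B: recall = 891/1234 = 0.7220
  C: recall = 566/1302 = 0.4347
  D: recall = 426/690 = 0.6174
Mean = (0.5346 + 0.7220 + 0.4347 + 0.6174) / 4 = 0.577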